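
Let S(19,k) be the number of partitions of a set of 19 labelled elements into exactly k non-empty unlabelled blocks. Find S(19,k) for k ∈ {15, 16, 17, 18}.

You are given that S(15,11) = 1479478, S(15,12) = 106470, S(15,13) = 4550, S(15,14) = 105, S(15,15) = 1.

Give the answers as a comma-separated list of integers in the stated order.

row 16: T[16][12]=12·106470+1479478=2757118  T[16][13]=13·4550+106470=165620  T[16][14]=14·105+4550=6020  T[16][15]=15·1+105=120  T[16][16]=16·0+1=1
row 17: T[17][13]=13·165620+2757118=4910178  T[17][14]=14·6020+165620=249900  T[17][15]=15·120+6020=7820  T[17][16]=16·1+120=136  T[17][17]=17·0+1=1
row 18: T[18][14]=14·249900+4910178=8408778  T[18][15]=15·7820+249900=367200  T[18][16]=16·136+7820=9996  T[18][17]=17·1+136=153  T[18][18]=18·0+1=1
row 19: T[19][15]=15·367200+8408778=13916778  T[19][16]=16·9996+367200=527136  T[19][17]=17·153+9996=12597  T[19][18]=18·1+153=171
Read S(19,15) = 13916778, S(19,16) = 527136, S(19,17) = 12597, S(19,18) = 171.

13916778, 527136, 12597, 171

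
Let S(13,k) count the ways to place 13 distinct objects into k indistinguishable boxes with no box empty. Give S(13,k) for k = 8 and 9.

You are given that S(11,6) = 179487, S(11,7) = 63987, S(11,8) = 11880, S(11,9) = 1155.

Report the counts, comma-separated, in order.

@12  (12,7):63987·7+179487→627396, (12,8):11880·8+63987→159027, (12,9):1155·9+11880→22275
@13  (13,8):159027·8+627396→1899612, (13,9):22275·9+159027→359502
Read S(13,8) = 1899612, S(13,9) = 359502.

1899612, 359502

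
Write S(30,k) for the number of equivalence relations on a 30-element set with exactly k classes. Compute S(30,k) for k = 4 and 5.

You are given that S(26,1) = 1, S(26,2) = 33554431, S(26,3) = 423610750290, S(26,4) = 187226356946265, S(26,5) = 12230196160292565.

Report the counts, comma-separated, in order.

i=27: T(27,1)=0+1·1=1 | T(27,2)=1+2·33554431=67108863 | T(27,3)=33554431+3·423610750290=1270865805301 | T(27,4)=423610750290+4·187226356946265=749329038535350 | T(27,5)=187226356946265+5·12230196160292565=61338207158409090
i=28: T(28,2)=1+2·67108863=134217727 | T(28,3)=67108863+3·1270865805301=3812664524766 | T(28,4)=1270865805301+4·749329038535350=2998587019946701 | T(28,5)=749329038535350+5·61338207158409090=307440364830580800
i=29: T(29,3)=134217727+3·3812664524766=11438127792025 | T(29,4)=3812664524766+4·2998587019946701=11998160744311570 | T(29,5)=2998587019946701+5·307440364830580800=1540200411172850701
i=30: T(30,4)=11438127792025+4·11998160744311570=48004081105038305 | T(30,5)=11998160744311570+5·1540200411172850701=7713000216608565075
Read S(30,4) = 48004081105038305, S(30,5) = 7713000216608565075.

48004081105038305, 7713000216608565075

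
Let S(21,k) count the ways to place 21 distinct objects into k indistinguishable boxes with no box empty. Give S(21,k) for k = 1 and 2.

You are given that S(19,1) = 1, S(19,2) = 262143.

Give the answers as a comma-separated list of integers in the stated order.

1, 1048575

i=20: T(20,1)=0+1·1=1 | T(20,2)=1+2·262143=524287
i=21: T(21,1)=0+1·1=1 | T(21,2)=1+2·524287=1048575
Read S(21,1) = 1, S(21,2) = 1048575.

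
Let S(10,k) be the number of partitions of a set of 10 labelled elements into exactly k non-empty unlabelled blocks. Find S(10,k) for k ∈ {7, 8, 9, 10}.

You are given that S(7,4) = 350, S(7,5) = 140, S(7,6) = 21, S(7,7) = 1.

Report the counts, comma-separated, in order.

@8  (8,5):140·5+350→1050, (8,6):21·6+140→266, (8,7):1·7+21→28, (8,8):0·8+1→1
@9  (9,6):266·6+1050→2646, (9,7):28·7+266→462, (9,8):1·8+28→36, (9,9):0·9+1→1
@10  (10,7):462·7+2646→5880, (10,8):36·8+462→750, (10,9):1·9+36→45, (10,10):0·10+1→1
Read S(10,7) = 5880, S(10,8) = 750, S(10,9) = 45, S(10,10) = 1.

5880, 750, 45, 1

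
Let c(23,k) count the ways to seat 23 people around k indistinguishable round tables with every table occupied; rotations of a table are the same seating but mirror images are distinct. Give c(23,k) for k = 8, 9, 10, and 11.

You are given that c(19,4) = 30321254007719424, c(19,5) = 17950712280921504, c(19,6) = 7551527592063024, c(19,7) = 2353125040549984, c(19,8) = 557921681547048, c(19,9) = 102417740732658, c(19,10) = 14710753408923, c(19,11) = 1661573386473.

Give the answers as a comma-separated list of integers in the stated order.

row 20: T[20][5]=19·17950712280921504+30321254007719424=371384787345228000  T[20][6]=19·7551527592063024+17950712280921504=161429736530118960  T[20][7]=19·2353125040549984+7551527592063024=52260903362512720  T[20][8]=19·557921681547048+2353125040549984=12953636989943896  T[20][9]=19·102417740732658+557921681547048=2503858755467550  T[20][10]=19·14710753408923+102417740732658=381922055502195  T[20][11]=19·1661573386473+14710753408923=46280647751910
row 21: T[21][6]=20·161429736530118960+371384787345228000=3599979517947607200  T[21][7]=20·52260903362512720+161429736530118960=1206647803780373360  T[21][8]=20·12953636989943896+52260903362512720=311333643161390640  T[21][9]=20·2503858755467550+12953636989943896=63030812099294896  T[21][10]=20·381922055502195+2503858755467550=10142299865511450  T[21][11]=20·46280647751910+381922055502195=1307535010540395
row 22: T[22][7]=21·1206647803780373360+3599979517947607200=28939583397335447760  T[22][8]=21·311333643161390640+1206647803780373360=7744654310169576800  T[22][9]=21·63030812099294896+311333643161390640=1634980697246583456  T[22][10]=21·10142299865511450+63030812099294896=276019109275035346  T[22][11]=21·1307535010540395+10142299865511450=37600535086859745
row 23: T[23][8]=22·7744654310169576800+28939583397335447760=199321978221066137360  T[23][9]=22·1634980697246583456+7744654310169576800=43714229649594412832  T[23][10]=22·276019109275035346+1634980697246583456=7707401101297361068  T[23][11]=22·37600535086859745+276019109275035346=1103230881185949736
Read c(23,8) = 199321978221066137360, c(23,9) = 43714229649594412832, c(23,10) = 7707401101297361068, c(23,11) = 1103230881185949736.

199321978221066137360, 43714229649594412832, 7707401101297361068, 1103230881185949736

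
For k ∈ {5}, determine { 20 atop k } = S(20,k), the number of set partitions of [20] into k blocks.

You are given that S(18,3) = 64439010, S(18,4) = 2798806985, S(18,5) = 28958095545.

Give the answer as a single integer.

i=19: T(19,4)=64439010+4·2798806985=11259666950 | T(19,5)=2798806985+5·28958095545=147589284710
i=20: T(20,5)=11259666950+5·147589284710=749206090500
Read S(20,5) = 749206090500.

749206090500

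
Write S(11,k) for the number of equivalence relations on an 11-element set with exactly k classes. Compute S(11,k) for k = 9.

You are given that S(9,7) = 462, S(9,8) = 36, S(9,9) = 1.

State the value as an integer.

1155

i=10: T(10,8)=462+8·36=750 | T(10,9)=36+9·1=45
i=11: T(11,9)=750+9·45=1155
Read S(11,9) = 1155.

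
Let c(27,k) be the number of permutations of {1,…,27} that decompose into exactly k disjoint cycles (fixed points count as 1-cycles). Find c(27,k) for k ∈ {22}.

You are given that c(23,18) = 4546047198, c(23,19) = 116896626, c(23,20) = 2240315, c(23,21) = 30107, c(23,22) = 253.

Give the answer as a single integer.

25922927745

@24  (24,19):116896626·23+4546047198→7234669596, (24,20):2240315·23+116896626→168423871, (24,21):30107·23+2240315→2932776, (24,22):253·23+30107→35926
@25  (25,20):168423871·24+7234669596→11276842500, (25,21):2932776·24+168423871→238810495, (25,22):35926·24+2932776→3795000
@26  (26,21):238810495·25+11276842500→17247104875, (26,22):3795000·25+238810495→333685495
@27  (27,22):333685495·26+17247104875→25922927745
Read c(27,22) = 25922927745.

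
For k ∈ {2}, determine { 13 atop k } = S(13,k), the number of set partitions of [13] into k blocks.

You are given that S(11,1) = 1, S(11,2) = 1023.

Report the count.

4095

i=12: T(12,1)=0+1·1=1 | T(12,2)=1+2·1023=2047
i=13: T(13,2)=1+2·2047=4095
Read S(13,2) = 4095.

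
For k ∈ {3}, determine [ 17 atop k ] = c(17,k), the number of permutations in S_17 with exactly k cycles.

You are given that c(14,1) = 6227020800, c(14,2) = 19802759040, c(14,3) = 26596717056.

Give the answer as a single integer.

@15  (15,1):6227020800·14+0→87178291200, (15,2):19802759040·14+6227020800→283465647360, (15,3):26596717056·14+19802759040→392156797824
@16  (16,2):283465647360·15+87178291200→4339163001600, (16,3):392156797824·15+283465647360→6165817614720
@17  (17,3):6165817614720·16+4339163001600→102992244837120
Read c(17,3) = 102992244837120.

102992244837120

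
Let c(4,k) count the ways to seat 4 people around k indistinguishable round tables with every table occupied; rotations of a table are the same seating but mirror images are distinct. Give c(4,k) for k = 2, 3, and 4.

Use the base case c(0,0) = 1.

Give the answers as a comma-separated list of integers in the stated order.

@1  (1,1):0·0+1→1
@2  (2,1):1·1+0→1, (2,2):0·1+1→1
@3  (3,1):1·2+0→2, (3,2):1·2+1→3, (3,3):0·2+1→1
@4  (4,2):3·3+2→11, (4,3):1·3+3→6, (4,4):0·3+1→1
Read c(4,2) = 11, c(4,3) = 6, c(4,4) = 1.

11, 6, 1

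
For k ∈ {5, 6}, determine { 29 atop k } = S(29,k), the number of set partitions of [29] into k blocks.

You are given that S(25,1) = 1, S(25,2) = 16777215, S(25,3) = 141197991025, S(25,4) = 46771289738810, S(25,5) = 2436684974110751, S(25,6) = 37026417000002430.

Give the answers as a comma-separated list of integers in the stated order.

i=26: T(26,2)=1+2·16777215=33554431 | T(26,3)=16777215+3·141197991025=423610750290 | T(26,4)=141197991025+4·46771289738810=187226356946265 | T(26,5)=46771289738810+5·2436684974110751=12230196160292565 | T(26,6)=2436684974110751+6·37026417000002430=224595186974125331
i=27: T(27,3)=33554431+3·423610750290=1270865805301 | T(27,4)=423610750290+4·187226356946265=749329038535350 | T(27,5)=187226356946265+5·12230196160292565=61338207158409090 | T(27,6)=12230196160292565+6·224595186974125331=1359801318005044551
i=28: T(28,4)=1270865805301+4·749329038535350=2998587019946701 | T(28,5)=749329038535350+5·61338207158409090=307440364830580800 | T(28,6)=61338207158409090+6·1359801318005044551=8220146115188676396
i=29: T(29,5)=2998587019946701+5·307440364830580800=1540200411172850701 | T(29,6)=307440364830580800+6·8220146115188676396=49628317055962639176
Read S(29,5) = 1540200411172850701, S(29,6) = 49628317055962639176.

1540200411172850701, 49628317055962639176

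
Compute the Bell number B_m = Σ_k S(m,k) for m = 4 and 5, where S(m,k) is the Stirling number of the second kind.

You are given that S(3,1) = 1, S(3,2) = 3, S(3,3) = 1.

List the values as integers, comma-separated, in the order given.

15, 52

@4  (4,1):1·1+0→1, (4,2):3·2+1→7, (4,3):1·3+3→6, (4,4):0·4+1→1
@5  (5,1):1·1+0→1, (5,2):7·2+1→15, (5,3):6·3+7→25, (5,4):1·4+6→10, (5,5):0·5+1→1
B_4 = ΣS(4,k) = 1+7+6+1 = 15
B_5 = ΣS(5,k) = 1+15+25+10+1 = 52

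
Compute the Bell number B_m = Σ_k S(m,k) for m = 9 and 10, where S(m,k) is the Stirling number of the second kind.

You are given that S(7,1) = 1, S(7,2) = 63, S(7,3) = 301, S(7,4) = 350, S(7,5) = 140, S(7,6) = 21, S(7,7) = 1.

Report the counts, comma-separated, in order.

row 8: T[8][1]=1·1+0=1  T[8][2]=2·63+1=127  T[8][3]=3·301+63=966  T[8][4]=4·350+301=1701  T[8][5]=5·140+350=1050  T[8][6]=6·21+140=266  T[8][7]=7·1+21=28  T[8][8]=8·0+1=1
row 9: T[9][1]=1·1+0=1  T[9][2]=2·127+1=255  T[9][3]=3·966+127=3025  T[9][4]=4·1701+966=7770  T[9][5]=5·1050+1701=6951  T[9][6]=6·266+1050=2646  T[9][7]=7·28+266=462  T[9][8]=8·1+28=36  T[9][9]=9·0+1=1
row 10: T[10][1]=1·1+0=1  T[10][2]=2·255+1=511  T[10][3]=3·3025+255=9330  T[10][4]=4·7770+3025=34105  T[10][5]=5·6951+7770=42525  T[10][6]=6·2646+6951=22827  T[10][7]=7·462+2646=5880  T[10][8]=8·36+462=750  T[10][9]=9·1+36=45  T[10][10]=10·0+1=1
B_9 = ΣS(9,k) = 1+255+3025+7770+6951+2646+462+36+1 = 21147
B_10 = ΣS(10,k) = 1+511+9330+34105+42525+22827+5880+750+45+1 = 115975

21147, 115975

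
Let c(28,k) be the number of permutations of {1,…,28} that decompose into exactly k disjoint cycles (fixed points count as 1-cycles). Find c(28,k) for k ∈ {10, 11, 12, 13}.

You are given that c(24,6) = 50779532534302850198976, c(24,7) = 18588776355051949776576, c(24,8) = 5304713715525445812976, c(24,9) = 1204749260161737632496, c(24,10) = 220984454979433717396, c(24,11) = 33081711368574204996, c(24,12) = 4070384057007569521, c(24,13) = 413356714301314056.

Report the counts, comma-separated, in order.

195460557459107504515368560, 33819732719881270820297640, 4894196422205298253024980, 596287888163635369624650

row 25: T[25][7]=24·18588776355051949776576+50779532534302850198976=496910165055549644836800  T[25][8]=24·5304713715525445812976+18588776355051949776576=145901905527662649288000  T[25][9]=24·1204749260161737632496+5304713715525445812976=34218695959407148992880  T[25][10]=24·220984454979433717396+1204749260161737632496=6508376179668146850000  T[25][11]=24·33081711368574204996+220984454979433717396=1014945527825214637300  T[25][12]=24·4070384057007569521+33081711368574204996=130770928736755873500  T[25][13]=24·413356714301314056+4070384057007569521=13990945200239106865
row 26: T[26][8]=25·145901905527662649288000+496910165055549644836800=4144457803247115877036800  T[26][9]=25·34218695959407148992880+145901905527662649288000=1001369304512841374110000  T[26][10]=25·6508376179668146850000+34218695959407148992880=196928100451110820242880  T[26][11]=25·1014945527825214637300+6508376179668146850000=31882014375298512782500  T[26][12]=25·130770928736755873500+1014945527825214637300=4284218746244111474800  T[26][13]=25·13990945200239106865+130770928736755873500=480544558742733545125
row 27: T[27][9]=26·1001369304512841374110000+4144457803247115877036800=30180059720580991603896800  T[27][10]=26·196928100451110820242880+1001369304512841374110000=6121499916241722700424880  T[27][11]=26·31882014375298512782500+196928100451110820242880=1025860474208872152587880  T[27][12]=26·4284218746244111474800+31882014375298512782500=143271701777645411127300  T[27][13]=26·480544558742733545125+4284218746244111474800=16778377273555183648050
row 28: T[28][10]=27·6121499916241722700424880+30180059720580991603896800=195460557459107504515368560  T[28][11]=27·1025860474208872152587880+6121499916241722700424880=33819732719881270820297640  T[28][12]=27·143271701777645411127300+1025860474208872152587880=4894196422205298253024980  T[28][13]=27·16778377273555183648050+143271701777645411127300=596287888163635369624650
Read c(28,10) = 195460557459107504515368560, c(28,11) = 33819732719881270820297640, c(28,12) = 4894196422205298253024980, c(28,13) = 596287888163635369624650.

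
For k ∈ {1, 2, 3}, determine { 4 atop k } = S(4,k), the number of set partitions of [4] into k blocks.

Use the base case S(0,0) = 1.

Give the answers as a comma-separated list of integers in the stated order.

[1] T[1,1]:1*0+1=1
[2] T[2,1]:1*1+0=1 · T[2,2]:2*0+1=1
[3] T[3,1]:1*1+0=1 · T[3,2]:2*1+1=3 · T[3,3]:3*0+1=1
[4] T[4,1]:1*1+0=1 · T[4,2]:2*3+1=7 · T[4,3]:3*1+3=6
Read S(4,1) = 1, S(4,2) = 7, S(4,3) = 6.

1, 7, 6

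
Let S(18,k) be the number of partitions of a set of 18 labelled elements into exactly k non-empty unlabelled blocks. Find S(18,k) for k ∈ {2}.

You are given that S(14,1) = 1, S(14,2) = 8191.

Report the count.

131071

r15: T_15,1=1×1+0=1; T_15,2=2×8191+1=16383
r16: T_16,1=1×1+0=1; T_16,2=2×16383+1=32767
r17: T_17,1=1×1+0=1; T_17,2=2×32767+1=65535
r18: T_18,2=2×65535+1=131071
Read S(18,2) = 131071.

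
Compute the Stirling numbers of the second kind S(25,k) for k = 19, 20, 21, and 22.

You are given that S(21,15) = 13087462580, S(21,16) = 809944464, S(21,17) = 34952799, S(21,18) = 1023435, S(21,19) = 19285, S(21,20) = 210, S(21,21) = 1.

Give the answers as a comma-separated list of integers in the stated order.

166218969675, 6220194750, 168519505, 3200450

r22: T_22,16=16×809944464+13087462580=26046574004; T_22,17=17×34952799+809944464=1404142047; T_22,18=18×1023435+34952799=53374629; T_22,19=19×19285+1023435=1389850; T_22,20=20×210+19285=23485; T_22,21=21×1+210=231; T_22,22=22×0+1=1
r23: T_23,17=17×1404142047+26046574004=49916988803; T_23,18=18×53374629+1404142047=2364885369; T_23,19=19×1389850+53374629=79781779; T_23,20=20×23485+1389850=1859550; T_23,21=21×231+23485=28336; T_23,22=22×1+231=253
r24: T_24,18=18×2364885369+49916988803=92484925445; T_24,19=19×79781779+2364885369=3880739170; T_24,20=20×1859550+79781779=116972779; T_24,21=21×28336+1859550=2454606; T_24,22=22×253+28336=33902
r25: T_25,19=19×3880739170+92484925445=166218969675; T_25,20=20×116972779+3880739170=6220194750; T_25,21=21×2454606+116972779=168519505; T_25,22=22×33902+2454606=3200450
Read S(25,19) = 166218969675, S(25,20) = 6220194750, S(25,21) = 168519505, S(25,22) = 3200450.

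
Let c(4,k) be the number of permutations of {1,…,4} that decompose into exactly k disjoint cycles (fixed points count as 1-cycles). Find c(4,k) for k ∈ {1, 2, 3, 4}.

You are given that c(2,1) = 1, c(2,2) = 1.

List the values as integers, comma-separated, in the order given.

6, 11, 6, 1

i=3: T(3,1)=0+2·1=2 | T(3,2)=1+2·1=3 | T(3,3)=1+2·0=1
i=4: T(4,1)=0+3·2=6 | T(4,2)=2+3·3=11 | T(4,3)=3+3·1=6 | T(4,4)=1+3·0=1
Read c(4,1) = 6, c(4,2) = 11, c(4,3) = 6, c(4,4) = 1.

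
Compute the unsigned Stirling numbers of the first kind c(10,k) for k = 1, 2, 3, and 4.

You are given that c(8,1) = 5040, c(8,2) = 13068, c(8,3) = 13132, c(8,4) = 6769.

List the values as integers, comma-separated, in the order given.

362880, 1026576, 1172700, 723680

[9] T[9,1]:8*5040+0=40320 · T[9,2]:8*13068+5040=109584 · T[9,3]:8*13132+13068=118124 · T[9,4]:8*6769+13132=67284
[10] T[10,1]:9*40320+0=362880 · T[10,2]:9*109584+40320=1026576 · T[10,3]:9*118124+109584=1172700 · T[10,4]:9*67284+118124=723680
Read c(10,1) = 362880, c(10,2) = 1026576, c(10,3) = 1172700, c(10,4) = 723680.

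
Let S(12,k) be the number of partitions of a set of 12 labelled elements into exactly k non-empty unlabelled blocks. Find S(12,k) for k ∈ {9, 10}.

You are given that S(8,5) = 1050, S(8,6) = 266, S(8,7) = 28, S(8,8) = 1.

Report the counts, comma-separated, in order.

r9: T_9,6=6×266+1050=2646; T_9,7=7×28+266=462; T_9,8=8×1+28=36; T_9,9=9×0+1=1
r10: T_10,7=7×462+2646=5880; T_10,8=8×36+462=750; T_10,9=9×1+36=45; T_10,10=10×0+1=1
r11: T_11,8=8×750+5880=11880; T_11,9=9×45+750=1155; T_11,10=10×1+45=55
r12: T_12,9=9×1155+11880=22275; T_12,10=10×55+1155=1705
Read S(12,9) = 22275, S(12,10) = 1705.

22275, 1705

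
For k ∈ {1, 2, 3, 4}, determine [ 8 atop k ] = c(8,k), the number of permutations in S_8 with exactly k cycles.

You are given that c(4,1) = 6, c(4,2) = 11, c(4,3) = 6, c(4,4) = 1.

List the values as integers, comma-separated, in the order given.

5040, 13068, 13132, 6769

r5: T_5,1=4×6+0=24; T_5,2=4×11+6=50; T_5,3=4×6+11=35; T_5,4=4×1+6=10
r6: T_6,1=5×24+0=120; T_6,2=5×50+24=274; T_6,3=5×35+50=225; T_6,4=5×10+35=85
r7: T_7,1=6×120+0=720; T_7,2=6×274+120=1764; T_7,3=6×225+274=1624; T_7,4=6×85+225=735
r8: T_8,1=7×720+0=5040; T_8,2=7×1764+720=13068; T_8,3=7×1624+1764=13132; T_8,4=7×735+1624=6769
Read c(8,1) = 5040, c(8,2) = 13068, c(8,3) = 13132, c(8,4) = 6769.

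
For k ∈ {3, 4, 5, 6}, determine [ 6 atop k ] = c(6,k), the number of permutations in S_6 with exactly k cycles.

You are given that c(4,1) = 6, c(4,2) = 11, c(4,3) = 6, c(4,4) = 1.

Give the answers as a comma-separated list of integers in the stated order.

@5  (5,2):11·4+6→50, (5,3):6·4+11→35, (5,4):1·4+6→10, (5,5):0·4+1→1
@6  (6,3):35·5+50→225, (6,4):10·5+35→85, (6,5):1·5+10→15, (6,6):0·5+1→1
Read c(6,3) = 225, c(6,4) = 85, c(6,5) = 15, c(6,6) = 1.

225, 85, 15, 1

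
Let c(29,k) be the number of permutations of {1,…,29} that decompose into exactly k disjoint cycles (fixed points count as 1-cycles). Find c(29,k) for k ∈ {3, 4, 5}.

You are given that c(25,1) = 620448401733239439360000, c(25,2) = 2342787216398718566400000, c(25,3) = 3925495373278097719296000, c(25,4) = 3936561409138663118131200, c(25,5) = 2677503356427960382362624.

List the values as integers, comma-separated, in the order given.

2105684281550279072336117760000, 2236045380156380112643362816000, 1625014498326371300452283596800

[26] T[26,1]:25*620448401733239439360000+0=15511210043330985984000000 · T[26,2]:25*2342787216398718566400000+620448401733239439360000=59190128811701203599360000 · T[26,3]:25*3925495373278097719296000+2342787216398718566400000=100480171548351161548800000 · T[26,4]:25*3936561409138663118131200+3925495373278097719296000=102339530601744675672576000 · T[26,5]:25*2677503356427960382362624+3936561409138663118131200=70874145319837672677196800
[27] T[27,1]:26*15511210043330985984000000+0=403291461126605635584000000 · T[27,2]:26*59190128811701203599360000+15511210043330985984000000=1554454559147562279567360000 · T[27,3]:26*100480171548351161548800000+59190128811701203599360000=2671674589068831403868160000 · T[27,4]:26*102339530601744675672576000+100480171548351161548800000=2761307967193712729035776000 · T[27,5]:26*70874145319837672677196800+102339530601744675672576000=1945067308917524165279692800
[28] T[28,2]:27*1554454559147562279567360000+403291461126605635584000000=42373564558110787183902720000 · T[28,3]:27*2671674589068831403868160000+1554454559147562279567360000=73689668464006010184007680000 · T[28,4]:27*2761307967193712729035776000+2671674589068831403868160000=77226989703299075087834112000 · T[28,5]:27*1945067308917524165279692800+2761307967193712729035776000=55278125307966865191587481600
[29] T[29,3]:28*73689668464006010184007680000+42373564558110787183902720000=2105684281550279072336117760000 · T[29,4]:28*77226989703299075087834112000+73689668464006010184007680000=2236045380156380112643362816000 · T[29,5]:28*55278125307966865191587481600+77226989703299075087834112000=1625014498326371300452283596800
Read c(29,3) = 2105684281550279072336117760000, c(29,4) = 2236045380156380112643362816000, c(29,5) = 1625014498326371300452283596800.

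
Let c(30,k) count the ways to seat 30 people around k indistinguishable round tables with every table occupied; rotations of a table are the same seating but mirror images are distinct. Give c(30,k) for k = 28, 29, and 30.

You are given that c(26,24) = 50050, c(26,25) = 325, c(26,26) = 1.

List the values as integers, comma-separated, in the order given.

90335, 435, 1

@27  (27,25):325·26+50050→58500, (27,26):1·26+325→351, (27,27):0·26+1→1
@28  (28,26):351·27+58500→67977, (28,27):1·27+351→378, (28,28):0·27+1→1
@29  (29,27):378·28+67977→78561, (29,28):1·28+378→406, (29,29):0·28+1→1
@30  (30,28):406·29+78561→90335, (30,29):1·29+406→435, (30,30):0·29+1→1
Read c(30,28) = 90335, c(30,29) = 435, c(30,30) = 1.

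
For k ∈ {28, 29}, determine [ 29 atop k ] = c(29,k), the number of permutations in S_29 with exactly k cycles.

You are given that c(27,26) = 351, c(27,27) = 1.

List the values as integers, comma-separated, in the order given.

@28  (28,27):1·27+351→378, (28,28):0·27+1→1
@29  (29,28):1·28+378→406, (29,29):0·28+1→1
Read c(29,28) = 406, c(29,29) = 1.

406, 1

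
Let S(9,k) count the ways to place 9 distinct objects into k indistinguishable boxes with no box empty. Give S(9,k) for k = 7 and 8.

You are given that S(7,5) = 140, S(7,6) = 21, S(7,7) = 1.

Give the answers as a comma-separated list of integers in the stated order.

[8] T[8,6]:6*21+140=266 · T[8,7]:7*1+21=28 · T[8,8]:8*0+1=1
[9] T[9,7]:7*28+266=462 · T[9,8]:8*1+28=36
Read S(9,7) = 462, S(9,8) = 36.

462, 36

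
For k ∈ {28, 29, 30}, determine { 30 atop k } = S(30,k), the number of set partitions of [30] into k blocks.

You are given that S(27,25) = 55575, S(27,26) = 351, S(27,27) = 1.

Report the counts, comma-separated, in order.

86275, 435, 1

row 28: T[28][26]=26·351+55575=64701  T[28][27]=27·1+351=378  T[28][28]=28·0+1=1
row 29: T[29][27]=27·378+64701=74907  T[29][28]=28·1+378=406  T[29][29]=29·0+1=1
row 30: T[30][28]=28·406+74907=86275  T[30][29]=29·1+406=435  T[30][30]=30·0+1=1
Read S(30,28) = 86275, S(30,29) = 435, S(30,30) = 1.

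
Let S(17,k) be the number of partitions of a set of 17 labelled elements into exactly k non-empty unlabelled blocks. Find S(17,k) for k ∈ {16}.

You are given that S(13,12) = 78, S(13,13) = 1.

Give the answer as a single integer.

136

r14: T_14,13=13×1+78=91; T_14,14=14×0+1=1
r15: T_15,14=14×1+91=105; T_15,15=15×0+1=1
r16: T_16,15=15×1+105=120; T_16,16=16×0+1=1
r17: T_17,16=16×1+120=136
Read S(17,16) = 136.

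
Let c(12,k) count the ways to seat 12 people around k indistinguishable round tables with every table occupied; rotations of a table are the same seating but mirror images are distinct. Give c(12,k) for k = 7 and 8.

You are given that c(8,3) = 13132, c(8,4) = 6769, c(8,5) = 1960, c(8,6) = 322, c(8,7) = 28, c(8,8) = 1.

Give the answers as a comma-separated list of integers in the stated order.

2637558, 357423

@9  (9,4):6769·8+13132→67284, (9,5):1960·8+6769→22449, (9,6):322·8+1960→4536, (9,7):28·8+322→546, (9,8):1·8+28→36
@10  (10,5):22449·9+67284→269325, (10,6):4536·9+22449→63273, (10,7):546·9+4536→9450, (10,8):36·9+546→870
@11  (11,6):63273·10+269325→902055, (11,7):9450·10+63273→157773, (11,8):870·10+9450→18150
@12  (12,7):157773·11+902055→2637558, (12,8):18150·11+157773→357423
Read c(12,7) = 2637558, c(12,8) = 357423.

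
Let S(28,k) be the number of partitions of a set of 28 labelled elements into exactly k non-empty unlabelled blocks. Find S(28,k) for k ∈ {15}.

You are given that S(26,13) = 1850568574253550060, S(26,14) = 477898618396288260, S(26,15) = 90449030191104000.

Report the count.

i=27: T(27,14)=1850568574253550060+14·477898618396288260=8541149231801585700 | T(27,15)=477898618396288260+15·90449030191104000=1834634071262848260
i=28: T(28,15)=8541149231801585700+15·1834634071262848260=36060660300744309600
Read S(28,15) = 36060660300744309600.

36060660300744309600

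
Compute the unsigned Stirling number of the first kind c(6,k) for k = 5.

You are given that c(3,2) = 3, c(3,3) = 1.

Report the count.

15

@4  (4,3):1·3+3→6, (4,4):0·3+1→1
@5  (5,4):1·4+6→10, (5,5):0·4+1→1
@6  (6,5):1·5+10→15
Read c(6,5) = 15.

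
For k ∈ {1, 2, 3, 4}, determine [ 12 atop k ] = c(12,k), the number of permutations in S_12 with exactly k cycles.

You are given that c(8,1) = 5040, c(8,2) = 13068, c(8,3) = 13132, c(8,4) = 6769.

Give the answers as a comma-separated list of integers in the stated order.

39916800, 120543840, 150917976, 105258076

r9: T_9,1=8×5040+0=40320; T_9,2=8×13068+5040=109584; T_9,3=8×13132+13068=118124; T_9,4=8×6769+13132=67284
r10: T_10,1=9×40320+0=362880; T_10,2=9×109584+40320=1026576; T_10,3=9×118124+109584=1172700; T_10,4=9×67284+118124=723680
r11: T_11,1=10×362880+0=3628800; T_11,2=10×1026576+362880=10628640; T_11,3=10×1172700+1026576=12753576; T_11,4=10×723680+1172700=8409500
r12: T_12,1=11×3628800+0=39916800; T_12,2=11×10628640+3628800=120543840; T_12,3=11×12753576+10628640=150917976; T_12,4=11×8409500+12753576=105258076
Read c(12,1) = 39916800, c(12,2) = 120543840, c(12,3) = 150917976, c(12,4) = 105258076.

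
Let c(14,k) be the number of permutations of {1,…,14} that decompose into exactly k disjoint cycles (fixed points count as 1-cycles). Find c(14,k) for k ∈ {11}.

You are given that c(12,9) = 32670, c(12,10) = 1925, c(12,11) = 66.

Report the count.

i=13: T(13,10)=32670+12·1925=55770 | T(13,11)=1925+12·66=2717
i=14: T(14,11)=55770+13·2717=91091
Read c(14,11) = 91091.

91091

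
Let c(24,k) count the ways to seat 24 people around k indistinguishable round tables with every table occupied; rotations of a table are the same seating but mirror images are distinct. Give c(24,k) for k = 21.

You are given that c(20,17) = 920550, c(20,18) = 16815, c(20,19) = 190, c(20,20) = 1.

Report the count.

2932776

r21: T_21,18=20×16815+920550=1256850; T_21,19=20×190+16815=20615; T_21,20=20×1+190=210; T_21,21=20×0+1=1
r22: T_22,19=21×20615+1256850=1689765; T_22,20=21×210+20615=25025; T_22,21=21×1+210=231
r23: T_23,20=22×25025+1689765=2240315; T_23,21=22×231+25025=30107
r24: T_24,21=23×30107+2240315=2932776
Read c(24,21) = 2932776.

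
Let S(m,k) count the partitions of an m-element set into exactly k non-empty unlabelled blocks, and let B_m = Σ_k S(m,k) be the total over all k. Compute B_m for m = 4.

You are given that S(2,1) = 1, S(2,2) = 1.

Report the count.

@3  (3,1):1·1+0→1, (3,2):1·2+1→3, (3,3):0·3+1→1
@4  (4,1):1·1+0→1, (4,2):3·2+1→7, (4,3):1·3+3→6, (4,4):0·4+1→1
B_4 = ΣS(4,k) = 1+7+6+1 = 15

15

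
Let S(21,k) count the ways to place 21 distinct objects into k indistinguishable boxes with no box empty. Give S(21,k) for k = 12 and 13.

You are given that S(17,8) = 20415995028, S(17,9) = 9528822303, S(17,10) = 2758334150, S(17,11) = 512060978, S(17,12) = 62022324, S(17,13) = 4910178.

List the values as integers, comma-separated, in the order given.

6833042030178, 1204909218331

i=18: T(18,9)=20415995028+9·9528822303=106175395755 | T(18,10)=9528822303+10·2758334150=37112163803 | T(18,11)=2758334150+11·512060978=8391004908 | T(18,12)=512060978+12·62022324=1256328866 | T(18,13)=62022324+13·4910178=125854638
i=19: T(19,10)=106175395755+10·37112163803=477297033785 | T(19,11)=37112163803+11·8391004908=129413217791 | T(19,12)=8391004908+12·1256328866=23466951300 | T(19,13)=1256328866+13·125854638=2892439160
i=20: T(20,11)=477297033785+11·129413217791=1900842429486 | T(20,12)=129413217791+12·23466951300=411016633391 | T(20,13)=23466951300+13·2892439160=61068660380
i=21: T(21,12)=1900842429486+12·411016633391=6833042030178 | T(21,13)=411016633391+13·61068660380=1204909218331
Read S(21,12) = 6833042030178, S(21,13) = 1204909218331.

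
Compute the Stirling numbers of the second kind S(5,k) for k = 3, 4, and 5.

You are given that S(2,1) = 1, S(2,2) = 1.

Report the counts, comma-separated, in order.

[3] T[3,1]:1*1+0=1 · T[3,2]:2*1+1=3 · T[3,3]:3*0+1=1
[4] T[4,2]:2*3+1=7 · T[4,3]:3*1+3=6 · T[4,4]:4*0+1=1
[5] T[5,3]:3*6+7=25 · T[5,4]:4*1+6=10 · T[5,5]:5*0+1=1
Read S(5,3) = 25, S(5,4) = 10, S(5,5) = 1.

25, 10, 1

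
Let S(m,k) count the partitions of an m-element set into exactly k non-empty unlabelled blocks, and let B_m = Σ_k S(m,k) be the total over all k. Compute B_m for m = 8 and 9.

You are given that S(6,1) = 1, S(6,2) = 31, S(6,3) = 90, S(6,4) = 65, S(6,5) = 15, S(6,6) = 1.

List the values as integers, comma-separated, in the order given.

4140, 21147

row 7: T[7][1]=1·1+0=1  T[7][2]=2·31+1=63  T[7][3]=3·90+31=301  T[7][4]=4·65+90=350  T[7][5]=5·15+65=140  T[7][6]=6·1+15=21  T[7][7]=7·0+1=1
row 8: T[8][1]=1·1+0=1  T[8][2]=2·63+1=127  T[8][3]=3·301+63=966  T[8][4]=4·350+301=1701  T[8][5]=5·140+350=1050  T[8][6]=6·21+140=266  T[8][7]=7·1+21=28  T[8][8]=8·0+1=1
row 9: T[9][1]=1·1+0=1  T[9][2]=2·127+1=255  T[9][3]=3·966+127=3025  T[9][4]=4·1701+966=7770  T[9][5]=5·1050+1701=6951  T[9][6]=6·266+1050=2646  T[9][7]=7·28+266=462  T[9][8]=8·1+28=36  T[9][9]=9·0+1=1
B_8 = ΣS(8,k) = 1+127+966+1701+1050+266+28+1 = 4140
B_9 = ΣS(9,k) = 1+255+3025+7770+6951+2646+462+36+1 = 21147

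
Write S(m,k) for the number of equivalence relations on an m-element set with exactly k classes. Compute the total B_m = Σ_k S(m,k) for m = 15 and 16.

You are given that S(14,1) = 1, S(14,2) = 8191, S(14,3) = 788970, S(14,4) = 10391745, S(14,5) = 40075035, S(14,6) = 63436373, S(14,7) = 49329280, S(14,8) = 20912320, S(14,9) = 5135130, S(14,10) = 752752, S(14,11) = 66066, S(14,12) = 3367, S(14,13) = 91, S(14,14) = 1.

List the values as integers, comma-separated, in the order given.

r15: T_15,1=1×1+0=1; T_15,2=2×8191+1=16383; T_15,3=3×788970+8191=2375101; T_15,4=4×10391745+788970=42355950; T_15,5=5×40075035+10391745=210766920; T_15,6=6×63436373+40075035=420693273; T_15,7=7×49329280+63436373=408741333; T_15,8=8×20912320+49329280=216627840; T_15,9=9×5135130+20912320=67128490; T_15,10=10×752752+5135130=12662650; T_15,11=11×66066+752752=1479478; T_15,12=12×3367+66066=106470; T_15,13=13×91+3367=4550; T_15,14=14×1+91=105; T_15,15=15×0+1=1
r16: T_16,1=1×1+0=1; T_16,2=2×16383+1=32767; T_16,3=3×2375101+16383=7141686; T_16,4=4×42355950+2375101=171798901; T_16,5=5×210766920+42355950=1096190550; T_16,6=6×420693273+210766920=2734926558; T_16,7=7×408741333+420693273=3281882604; T_16,8=8×216627840+408741333=2141764053; T_16,9=9×67128490+216627840=820784250; T_16,10=10×12662650+67128490=193754990; T_16,11=11×1479478+12662650=28936908; T_16,12=12×106470+1479478=2757118; T_16,13=13×4550+106470=165620; T_16,14=14×105+4550=6020; T_16,15=15×1+105=120; T_16,16=16×0+1=1
B_15 = ΣS(15,k) = 1+16383+2375101+42355950+210766920+420693273+408741333+216627840+67128490+12662650+1479478+106470+4550+105+1 = 1382958545
B_16 = ΣS(16,k) = 1+32767+7141686+171798901+1096190550+2734926558+3281882604+2141764053+820784250+193754990+28936908+2757118+165620+6020+120+1 = 10480142147

1382958545, 10480142147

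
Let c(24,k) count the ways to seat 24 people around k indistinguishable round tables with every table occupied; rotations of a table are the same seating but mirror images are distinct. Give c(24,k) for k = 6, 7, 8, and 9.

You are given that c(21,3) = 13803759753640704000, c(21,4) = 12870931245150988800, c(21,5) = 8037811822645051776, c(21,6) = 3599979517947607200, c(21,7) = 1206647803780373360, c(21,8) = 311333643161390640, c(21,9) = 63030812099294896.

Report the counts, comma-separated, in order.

@22  (22,4):12870931245150988800·21+13803759753640704000→284093315901811468800, (22,5):8037811822645051776·21+12870931245150988800→181664979520697076096, (22,6):3599979517947607200·21+8037811822645051776→83637381699544802976, (22,7):1206647803780373360·21+3599979517947607200→28939583397335447760, (22,8):311333643161390640·21+1206647803780373360→7744654310169576800, (22,9):63030812099294896·21+311333643161390640→1634980697246583456
@23  (23,5):181664979520697076096·22+284093315901811468800→4280722865357147142912, (23,6):83637381699544802976·22+181664979520697076096→2021687376910682741568, (23,7):28939583397335447760·22+83637381699544802976→720308216440924653696, (23,8):7744654310169576800·22+28939583397335447760→199321978221066137360, (23,9):1634980697246583456·22+7744654310169576800→43714229649594412832
@24  (24,6):2021687376910682741568·23+4280722865357147142912→50779532534302850198976, (24,7):720308216440924653696·23+2021687376910682741568→18588776355051949776576, (24,8):199321978221066137360·23+720308216440924653696→5304713715525445812976, (24,9):43714229649594412832·23+199321978221066137360→1204749260161737632496
Read c(24,6) = 50779532534302850198976, c(24,7) = 18588776355051949776576, c(24,8) = 5304713715525445812976, c(24,9) = 1204749260161737632496.

50779532534302850198976, 18588776355051949776576, 5304713715525445812976, 1204749260161737632496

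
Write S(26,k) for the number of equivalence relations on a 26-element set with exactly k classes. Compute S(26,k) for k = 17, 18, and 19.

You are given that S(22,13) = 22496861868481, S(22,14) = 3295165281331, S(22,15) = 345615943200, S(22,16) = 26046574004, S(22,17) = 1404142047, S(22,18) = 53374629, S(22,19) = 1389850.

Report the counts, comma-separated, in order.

1343731795378830, 107025546101760, 6433839018750

row 23: T[23][14]=14·3295165281331+22496861868481=68629175807115  T[23][15]=15·345615943200+3295165281331=8479404429331  T[23][16]=16·26046574004+345615943200=762361127264  T[23][17]=17·1404142047+26046574004=49916988803  T[23][18]=18·53374629+1404142047=2364885369  T[23][19]=19·1389850+53374629=79781779
row 24: T[24][15]=15·8479404429331+68629175807115=195820242247080  T[24][16]=16·762361127264+8479404429331=20677182465555  T[24][17]=17·49916988803+762361127264=1610949936915  T[24][18]=18·2364885369+49916988803=92484925445  T[24][19]=19·79781779+2364885369=3880739170
row 25: T[25][16]=16·20677182465555+195820242247080=526655161695960  T[25][17]=17·1610949936915+20677182465555=48063331393110  T[25][18]=18·92484925445+1610949936915=3275678594925  T[25][19]=19·3880739170+92484925445=166218969675
row 26: T[26][17]=17·48063331393110+526655161695960=1343731795378830  T[26][18]=18·3275678594925+48063331393110=107025546101760  T[26][19]=19·166218969675+3275678594925=6433839018750
Read S(26,17) = 1343731795378830, S(26,18) = 107025546101760, S(26,19) = 6433839018750.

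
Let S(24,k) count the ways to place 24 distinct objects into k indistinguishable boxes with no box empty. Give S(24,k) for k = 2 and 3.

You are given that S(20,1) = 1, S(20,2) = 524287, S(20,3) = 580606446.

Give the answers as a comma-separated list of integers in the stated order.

[21] T[21,1]:1*1+0=1 · T[21,2]:2*524287+1=1048575 · T[21,3]:3*580606446+524287=1742343625
[22] T[22,1]:1*1+0=1 · T[22,2]:2*1048575+1=2097151 · T[22,3]:3*1742343625+1048575=5228079450
[23] T[23,1]:1*1+0=1 · T[23,2]:2*2097151+1=4194303 · T[23,3]:3*5228079450+2097151=15686335501
[24] T[24,2]:2*4194303+1=8388607 · T[24,3]:3*15686335501+4194303=47063200806
Read S(24,2) = 8388607, S(24,3) = 47063200806.

8388607, 47063200806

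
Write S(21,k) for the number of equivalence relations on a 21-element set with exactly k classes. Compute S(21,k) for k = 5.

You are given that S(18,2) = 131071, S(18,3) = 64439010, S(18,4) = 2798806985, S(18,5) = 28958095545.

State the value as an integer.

3791262568401

r19: T_19,3=3×64439010+131071=193448101; T_19,4=4×2798806985+64439010=11259666950; T_19,5=5×28958095545+2798806985=147589284710
r20: T_20,4=4×11259666950+193448101=45232115901; T_20,5=5×147589284710+11259666950=749206090500
r21: T_21,5=5×749206090500+45232115901=3791262568401
Read S(21,5) = 3791262568401.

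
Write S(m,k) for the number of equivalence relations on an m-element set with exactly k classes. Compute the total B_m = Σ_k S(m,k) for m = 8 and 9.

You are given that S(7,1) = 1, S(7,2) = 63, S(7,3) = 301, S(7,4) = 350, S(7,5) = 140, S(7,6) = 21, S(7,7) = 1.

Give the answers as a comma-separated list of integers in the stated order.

4140, 21147

r8: T_8,1=1×1+0=1; T_8,2=2×63+1=127; T_8,3=3×301+63=966; T_8,4=4×350+301=1701; T_8,5=5×140+350=1050; T_8,6=6×21+140=266; T_8,7=7×1+21=28; T_8,8=8×0+1=1
r9: T_9,1=1×1+0=1; T_9,2=2×127+1=255; T_9,3=3×966+127=3025; T_9,4=4×1701+966=7770; T_9,5=5×1050+1701=6951; T_9,6=6×266+1050=2646; T_9,7=7×28+266=462; T_9,8=8×1+28=36; T_9,9=9×0+1=1
B_8 = ΣS(8,k) = 1+127+966+1701+1050+266+28+1 = 4140
B_9 = ΣS(9,k) = 1+255+3025+7770+6951+2646+462+36+1 = 21147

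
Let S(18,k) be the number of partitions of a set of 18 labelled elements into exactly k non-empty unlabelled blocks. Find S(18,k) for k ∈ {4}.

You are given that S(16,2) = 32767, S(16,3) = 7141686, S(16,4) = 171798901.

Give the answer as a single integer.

row 17: T[17][3]=3·7141686+32767=21457825  T[17][4]=4·171798901+7141686=694337290
row 18: T[18][4]=4·694337290+21457825=2798806985
Read S(18,4) = 2798806985.

2798806985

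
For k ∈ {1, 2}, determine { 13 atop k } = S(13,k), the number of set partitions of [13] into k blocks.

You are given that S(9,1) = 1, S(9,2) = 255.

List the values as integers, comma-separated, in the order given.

@10  (10,1):1·1+0→1, (10,2):255·2+1→511
@11  (11,1):1·1+0→1, (11,2):511·2+1→1023
@12  (12,1):1·1+0→1, (12,2):1023·2+1→2047
@13  (13,1):1·1+0→1, (13,2):2047·2+1→4095
Read S(13,1) = 1, S(13,2) = 4095.

1, 4095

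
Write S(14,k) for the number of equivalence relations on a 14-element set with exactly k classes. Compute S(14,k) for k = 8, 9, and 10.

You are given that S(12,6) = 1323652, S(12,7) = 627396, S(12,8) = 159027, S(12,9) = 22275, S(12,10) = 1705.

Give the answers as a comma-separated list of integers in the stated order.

20912320, 5135130, 752752

@13  (13,7):627396·7+1323652→5715424, (13,8):159027·8+627396→1899612, (13,9):22275·9+159027→359502, (13,10):1705·10+22275→39325
@14  (14,8):1899612·8+5715424→20912320, (14,9):359502·9+1899612→5135130, (14,10):39325·10+359502→752752
Read S(14,8) = 20912320, S(14,9) = 5135130, S(14,10) = 752752.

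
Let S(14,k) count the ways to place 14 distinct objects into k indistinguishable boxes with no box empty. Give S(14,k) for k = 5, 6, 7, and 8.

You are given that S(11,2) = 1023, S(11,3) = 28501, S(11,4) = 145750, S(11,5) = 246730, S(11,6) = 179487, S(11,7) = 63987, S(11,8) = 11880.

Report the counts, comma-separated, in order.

@12  (12,3):28501·3+1023→86526, (12,4):145750·4+28501→611501, (12,5):246730·5+145750→1379400, (12,6):179487·6+246730→1323652, (12,7):63987·7+179487→627396, (12,8):11880·8+63987→159027
@13  (13,4):611501·4+86526→2532530, (13,5):1379400·5+611501→7508501, (13,6):1323652·6+1379400→9321312, (13,7):627396·7+1323652→5715424, (13,8):159027·8+627396→1899612
@14  (14,5):7508501·5+2532530→40075035, (14,6):9321312·6+7508501→63436373, (14,7):5715424·7+9321312→49329280, (14,8):1899612·8+5715424→20912320
Read S(14,5) = 40075035, S(14,6) = 63436373, S(14,7) = 49329280, S(14,8) = 20912320.

40075035, 63436373, 49329280, 20912320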